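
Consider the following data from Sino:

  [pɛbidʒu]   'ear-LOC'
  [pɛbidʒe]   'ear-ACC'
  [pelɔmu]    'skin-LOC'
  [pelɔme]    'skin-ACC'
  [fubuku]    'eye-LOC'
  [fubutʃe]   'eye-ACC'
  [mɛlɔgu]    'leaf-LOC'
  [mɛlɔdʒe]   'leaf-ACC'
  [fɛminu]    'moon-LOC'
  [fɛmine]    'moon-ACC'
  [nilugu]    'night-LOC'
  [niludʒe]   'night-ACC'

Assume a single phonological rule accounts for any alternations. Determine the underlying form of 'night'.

The stem for 'night' ends in [g] in [nilugu] but [dʒ] in [niludʒe].
Compare 'ear', with invariant [dʒ] in [pɛbidʒu] and [pɛbidʒe]: an analysis with underlying /dʒ/ and a rule producing [g] before the LOC suffix would wrongly predict alternation here too.
So /g/ is underlying, and a rule of palatalization before a front vowel — /k/ and /g/ become palato-alveolar [tʃ] and [dʒ] before a front vowel — gives [dʒ].
So 'night' = /nilug/.

/nilug/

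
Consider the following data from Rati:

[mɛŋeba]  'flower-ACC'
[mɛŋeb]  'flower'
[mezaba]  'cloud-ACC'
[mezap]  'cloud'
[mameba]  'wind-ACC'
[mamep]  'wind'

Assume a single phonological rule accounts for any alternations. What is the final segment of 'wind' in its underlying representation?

The root 'wind' surfaces as [mameba] and [mamep], with a stem-final [b] ~ [p] alternation.
The stem 'flower' ([mɛŋeba], [mɛŋeb]) shows [b] unchanged in both environments, so [b] cannot be basic with [p] derived in isolation.
The alternation reflects intervocalic voicing: voiceless stops become voiced between vowels. /p/ is underlying.

/p/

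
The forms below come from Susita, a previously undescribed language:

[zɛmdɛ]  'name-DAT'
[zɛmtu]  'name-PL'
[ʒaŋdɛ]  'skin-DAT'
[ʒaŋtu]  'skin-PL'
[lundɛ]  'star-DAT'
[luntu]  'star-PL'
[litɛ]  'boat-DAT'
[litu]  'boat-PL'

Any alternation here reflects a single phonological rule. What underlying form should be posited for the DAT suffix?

The DAT morpheme has two allomorphs, [-dɛ] and [-tɛ].
By contrast the PL suffix keeps its initial [t] throughout — that segment must be underlying.
So the underlying form is /-dɛ/, and voiced stops become voiceless after a vowel.

/-dɛ/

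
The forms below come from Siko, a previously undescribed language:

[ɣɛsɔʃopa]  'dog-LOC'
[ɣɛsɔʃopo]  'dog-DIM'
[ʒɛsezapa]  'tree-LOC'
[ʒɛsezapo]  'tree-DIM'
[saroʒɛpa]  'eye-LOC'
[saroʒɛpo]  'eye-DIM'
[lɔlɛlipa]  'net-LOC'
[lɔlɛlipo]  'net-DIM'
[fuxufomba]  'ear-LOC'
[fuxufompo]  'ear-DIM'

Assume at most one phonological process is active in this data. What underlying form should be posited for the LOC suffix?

/-ba/

The LOC morpheme has two allomorphs, [-ba] and [-pa].
By contrast the DIM suffix keeps its initial [p] throughout — that segment must be underlying.
The LOC suffix is therefore /-ba/ underlyingly, with post-vocalic devoicing: voiced stops become voiceless after a vowel.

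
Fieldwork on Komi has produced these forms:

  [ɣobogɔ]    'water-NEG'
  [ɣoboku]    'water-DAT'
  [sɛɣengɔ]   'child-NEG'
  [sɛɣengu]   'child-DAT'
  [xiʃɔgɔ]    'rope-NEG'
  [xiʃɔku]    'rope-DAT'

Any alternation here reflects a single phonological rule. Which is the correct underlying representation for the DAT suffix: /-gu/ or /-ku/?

/-ku/

The DAT morpheme has two allomorphs, [-gu] and [-ku].
The NEG suffix, which begins with [g], is invariant after every stem; so [g] is not altered by any rule here.
The DAT suffix is therefore /-ku/ underlyingly, with post-nasal voicing: voiceless stops become voiced after a nasal.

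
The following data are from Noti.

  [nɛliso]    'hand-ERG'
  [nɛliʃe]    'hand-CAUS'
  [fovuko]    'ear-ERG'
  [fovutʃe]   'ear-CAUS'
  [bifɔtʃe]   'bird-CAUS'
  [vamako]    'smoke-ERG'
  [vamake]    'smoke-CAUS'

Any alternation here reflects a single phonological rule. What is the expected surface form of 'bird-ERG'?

In [fovuko] and [fovutʃe] the final segment of 'ear' alternates: [k] ~ [tʃ].
The stem 'smoke' ([vamako], [vamake]) shows [k] unchanged in both environments, so [k] cannot be basic with [tʃ] derived before the CAUS suffix.
So /tʃ/ is underlying, and a rule of depalatalization — palato-alveolar /tʃ/ and /ʃ/ become [k] and [s] when no front vowel follows — gives [k].
The one attested form of 'bird', [bifɔtʃe], shows underlying /bifɔtʃ/. Applying the same rule when no front vowel follows gives [bifɔko].

[bifɔko]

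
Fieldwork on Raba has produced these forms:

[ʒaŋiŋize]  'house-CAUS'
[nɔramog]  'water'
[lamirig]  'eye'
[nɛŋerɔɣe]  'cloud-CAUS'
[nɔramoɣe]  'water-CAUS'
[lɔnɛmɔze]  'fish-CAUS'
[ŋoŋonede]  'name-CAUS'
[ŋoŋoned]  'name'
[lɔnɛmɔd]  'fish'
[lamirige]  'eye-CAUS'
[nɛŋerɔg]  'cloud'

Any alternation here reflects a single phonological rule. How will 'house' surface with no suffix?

'fish' shows [z] ~ [d] at the end of the stem ([lɔnɛmɔze] vs [lɔnɛmɔd]).
Compare 'name', with invariant [d] in [ŋoŋonede] and [ŋoŋoned]: an analysis with underlying /d/ and a rule producing [z] before the CAUS suffix would wrongly predict alternation here too.
Therefore /z/ is basic and [d] is derived by word-final hardening (voiced fricatives become stops word-finally).
From [ʒaŋiŋize] the stem 'house' is /ʒaŋiŋiz/; word-finally this yields [ʒaŋiŋid].

[ʒaŋiŋid]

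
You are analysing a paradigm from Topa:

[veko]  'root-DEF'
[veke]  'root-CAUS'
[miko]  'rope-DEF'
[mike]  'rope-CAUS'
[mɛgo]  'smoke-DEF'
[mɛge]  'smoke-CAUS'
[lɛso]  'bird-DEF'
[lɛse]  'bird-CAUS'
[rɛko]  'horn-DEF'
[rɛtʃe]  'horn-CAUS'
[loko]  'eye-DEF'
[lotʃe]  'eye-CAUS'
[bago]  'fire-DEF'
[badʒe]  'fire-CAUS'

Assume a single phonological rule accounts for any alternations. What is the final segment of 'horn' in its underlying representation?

'horn' shows [k] ~ [tʃ] at the end of the stem ([rɛko] vs [rɛtʃe]).
The stem 'root' ([veko], [veke]) shows [k] unchanged in both environments, so [k] cannot be basic with [tʃ] derived before the CAUS suffix.
Therefore /tʃ/ is basic and [k] is derived by depalatalization (palato-alveolar /tʃ/ and /dʒ/ become [k] and [g] when no front vowel follows).

/tʃ/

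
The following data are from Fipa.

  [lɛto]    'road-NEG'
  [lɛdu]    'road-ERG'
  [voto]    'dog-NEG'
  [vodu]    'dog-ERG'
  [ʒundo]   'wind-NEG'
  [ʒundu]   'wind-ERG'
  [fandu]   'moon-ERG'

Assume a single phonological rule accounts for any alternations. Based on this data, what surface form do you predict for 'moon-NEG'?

[fando]

The NEG suffix surfaces as [-do] and [-to], depending on the final segment of the stem.
By contrast the ERG suffix keeps its initial [d] throughout — that segment must be underlying.
So the underlying form is /-to/, and voiceless stops become voiced after a nasal.
After 'moon', which ends in a nasal, the suffix surfaces as [-do], giving [fando].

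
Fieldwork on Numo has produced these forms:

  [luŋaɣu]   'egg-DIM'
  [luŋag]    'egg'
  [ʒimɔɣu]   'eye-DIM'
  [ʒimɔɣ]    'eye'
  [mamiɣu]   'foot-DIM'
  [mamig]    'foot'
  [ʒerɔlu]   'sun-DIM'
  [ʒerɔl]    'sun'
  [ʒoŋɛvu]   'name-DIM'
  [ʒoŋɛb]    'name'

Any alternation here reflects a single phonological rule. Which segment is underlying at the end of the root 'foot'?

/g/

In [mamiɣu] and [mamig] the final segment of 'foot' alternates: [ɣ] ~ [g].
Compare 'eye', with invariant [ɣ] in [ʒimɔɣu] and [ʒimɔɣ]: an analysis with underlying /ɣ/ and a rule producing [g] in isolation would wrongly predict alternation here too.
The underlying segment must be /g/; voiced stops become fricatives between vowels, yielding [ɣ] there.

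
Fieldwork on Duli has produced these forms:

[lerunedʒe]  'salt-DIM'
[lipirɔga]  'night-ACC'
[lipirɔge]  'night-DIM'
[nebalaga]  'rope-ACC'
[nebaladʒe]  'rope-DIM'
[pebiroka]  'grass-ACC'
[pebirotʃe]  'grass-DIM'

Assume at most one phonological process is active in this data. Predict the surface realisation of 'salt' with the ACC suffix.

[lerunega]

The stem for 'rope' ends in [g] in [nebalaga] but [dʒ] in [nebaladʒe].
Compare 'night', with invariant [g] in [lipirɔga] and [lipirɔge]: an analysis with underlying /g/ and a rule producing [dʒ] before the DIM suffix would wrongly predict alternation here too.
The underlying segment must be /dʒ/; palato-alveolar /tʃ/ and /dʒ/ become [k] and [g] when no front vowel follows, yielding [g] there.
The one attested form of 'salt', [lerunedʒe], shows underlying /lerunedʒ/. Applying the same rule when no front vowel follows gives [lerunega].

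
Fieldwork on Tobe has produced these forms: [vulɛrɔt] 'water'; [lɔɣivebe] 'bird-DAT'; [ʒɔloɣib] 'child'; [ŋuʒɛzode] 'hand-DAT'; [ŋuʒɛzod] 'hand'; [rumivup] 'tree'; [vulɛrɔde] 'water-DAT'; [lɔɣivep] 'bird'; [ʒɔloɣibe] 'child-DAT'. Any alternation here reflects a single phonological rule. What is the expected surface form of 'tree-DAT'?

'bird' shows [p] ~ [b] at the end of the stem ([lɔɣivep] vs [lɔɣivebe]).
If /b/ were underlying and a rule turned it into [p] in isolation, 'child' would also alternate; but it has [b] in both [ʒɔloɣib] and [ʒɔloɣibe].
The underlying segment must be /p/; voiceless stops become voiced between vowels, yielding [b] there.
From [rumivup] the stem 'tree' is /rumivup/; between vowels this yields [rumivube].

[rumivube]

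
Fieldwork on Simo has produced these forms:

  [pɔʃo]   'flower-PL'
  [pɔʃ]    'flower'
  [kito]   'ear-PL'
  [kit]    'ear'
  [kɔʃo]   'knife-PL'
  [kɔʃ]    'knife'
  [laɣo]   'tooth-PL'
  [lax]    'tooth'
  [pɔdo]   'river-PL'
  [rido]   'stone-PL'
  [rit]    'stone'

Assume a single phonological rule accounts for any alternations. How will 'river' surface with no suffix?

[pɔt]

The stem for 'stone' ends in [d] in [rido] but [t] in [rit].
The stem 'ear' ([kito], [kit]) shows [t] unchanged in both environments, so [t] cannot be basic with [d] derived before the PL suffix.
The underlying segment must be /d/; voiced obstruents become voiceless word-finally, yielding [t] there.
The one attested form of 'river', [pɔdo], shows underlying /pɔd/. Applying the same rule word-finally gives [pɔt].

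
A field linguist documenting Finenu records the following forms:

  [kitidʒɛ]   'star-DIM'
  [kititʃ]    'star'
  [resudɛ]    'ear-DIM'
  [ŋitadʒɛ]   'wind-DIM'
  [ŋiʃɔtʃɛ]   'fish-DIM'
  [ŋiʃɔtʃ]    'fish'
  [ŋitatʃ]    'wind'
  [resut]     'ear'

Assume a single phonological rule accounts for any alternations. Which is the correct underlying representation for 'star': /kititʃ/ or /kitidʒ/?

/kitidʒ/

The stem for 'star' ends in [tʃ] in [kititʃ] but [dʒ] in [kitidʒɛ].
The stem 'fish' ([ŋiʃɔtʃ], [ŋiʃɔtʃɛ]) shows [tʃ] unchanged in both environments, so [tʃ] cannot be basic with [dʒ] derived before the DIM suffix.
The alternation reflects word-final obstruent devoicing: voiced obstruents become voiceless word-finally. /dʒ/ is underlying.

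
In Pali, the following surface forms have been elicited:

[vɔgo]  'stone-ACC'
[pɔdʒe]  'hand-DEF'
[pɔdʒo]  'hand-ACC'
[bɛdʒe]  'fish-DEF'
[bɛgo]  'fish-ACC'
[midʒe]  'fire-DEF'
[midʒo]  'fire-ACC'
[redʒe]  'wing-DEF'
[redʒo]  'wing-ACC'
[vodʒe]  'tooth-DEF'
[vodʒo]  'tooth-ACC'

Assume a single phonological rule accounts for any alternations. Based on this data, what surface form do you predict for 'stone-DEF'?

[vɔdʒe]

In [bɛdʒe] and [bɛgo] the final segment of 'fish' alternates: [dʒ] ~ [g].
The stem 'hand' ([pɔdʒe], [pɔdʒo]) shows [dʒ] unchanged in both environments, so [dʒ] cannot be basic with [g] derived before the ACC suffix.
Therefore /g/ is basic and [dʒ] is derived by palatalization before a front vowel (/g/ becomes palato-alveolar [dʒ] before a front vowel).
From [vɔgo] the stem 'stone' is /vɔg/; before a front vowel this yields [vɔdʒe].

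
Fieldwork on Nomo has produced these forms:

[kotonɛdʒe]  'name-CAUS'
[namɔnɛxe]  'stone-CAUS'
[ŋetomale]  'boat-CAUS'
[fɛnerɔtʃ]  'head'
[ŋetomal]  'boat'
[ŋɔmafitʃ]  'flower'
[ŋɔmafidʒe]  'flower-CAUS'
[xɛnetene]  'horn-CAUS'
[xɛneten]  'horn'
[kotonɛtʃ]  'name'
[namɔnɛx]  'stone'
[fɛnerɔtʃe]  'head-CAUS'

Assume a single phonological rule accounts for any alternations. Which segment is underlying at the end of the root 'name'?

In [kotonɛtʃ] and [kotonɛdʒe] the final segment of 'name' alternates: [tʃ] ~ [dʒ].
But 'head' keeps [tʃ] in both environments ([fɛnerɔtʃ], [fɛnerɔtʃe]), so there is no rule changing /tʃ/ to [dʒ] before the CAUS suffix.
Therefore /dʒ/ is basic and [tʃ] is derived by word-final obstruent devoicing (voiced obstruents become voiceless word-finally).

/dʒ/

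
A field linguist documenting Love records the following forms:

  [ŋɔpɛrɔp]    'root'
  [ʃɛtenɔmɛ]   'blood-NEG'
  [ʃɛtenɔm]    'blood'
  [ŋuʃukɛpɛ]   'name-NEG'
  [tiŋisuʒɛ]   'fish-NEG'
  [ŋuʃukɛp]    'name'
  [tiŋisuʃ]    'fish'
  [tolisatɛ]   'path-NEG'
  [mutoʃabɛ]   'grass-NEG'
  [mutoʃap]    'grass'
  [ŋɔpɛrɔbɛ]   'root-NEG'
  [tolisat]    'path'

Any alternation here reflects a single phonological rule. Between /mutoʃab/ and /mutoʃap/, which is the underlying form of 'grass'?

/mutoʃab/

The stem for 'grass' ends in [b] in [mutoʃabɛ] but [p] in [mutoʃap].
The stem 'name' ([ŋuʃukɛpɛ], [ŋuʃukɛp]) shows [p] unchanged in both environments, so [p] cannot be basic with [b] derived before the NEG suffix.
So /b/ is underlying, and a rule of word-final obstruent devoicing — voiced obstruents become voiceless word-finally — gives [p].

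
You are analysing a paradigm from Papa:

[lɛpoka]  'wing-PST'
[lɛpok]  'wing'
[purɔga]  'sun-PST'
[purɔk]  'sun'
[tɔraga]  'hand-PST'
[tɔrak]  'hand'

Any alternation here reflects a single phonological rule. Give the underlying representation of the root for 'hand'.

/tɔrag/

The stem for 'hand' ends in [g] in [tɔraga] but [k] in [tɔrak].
If /k/ were underlying and a rule turned it into [g] before the PST suffix, 'wing' would also alternate; but it has [k] in both [lɛpoka] and [lɛpok].
So /g/ is underlying, and a rule of word-final obstruent devoicing — voiced obstruents become voiceless word-finally — gives [k].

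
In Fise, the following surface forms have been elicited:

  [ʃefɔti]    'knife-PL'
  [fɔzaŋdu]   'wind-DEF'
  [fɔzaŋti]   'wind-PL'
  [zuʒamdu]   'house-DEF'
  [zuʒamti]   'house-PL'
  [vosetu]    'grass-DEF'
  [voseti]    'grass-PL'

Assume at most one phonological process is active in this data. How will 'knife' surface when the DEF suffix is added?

[ʃefɔtu]

The DEF morpheme has two allomorphs, [-du] and [-tu].
The PL suffix, which begins with [t], is invariant after every stem; so [t] is not altered by any rule here.
So the underlying form is /-du/, and voiced stops become voiceless after a vowel.
After 'knife', which ends in a vowel, the suffix surfaces as [-tu], giving [ʃefɔtu].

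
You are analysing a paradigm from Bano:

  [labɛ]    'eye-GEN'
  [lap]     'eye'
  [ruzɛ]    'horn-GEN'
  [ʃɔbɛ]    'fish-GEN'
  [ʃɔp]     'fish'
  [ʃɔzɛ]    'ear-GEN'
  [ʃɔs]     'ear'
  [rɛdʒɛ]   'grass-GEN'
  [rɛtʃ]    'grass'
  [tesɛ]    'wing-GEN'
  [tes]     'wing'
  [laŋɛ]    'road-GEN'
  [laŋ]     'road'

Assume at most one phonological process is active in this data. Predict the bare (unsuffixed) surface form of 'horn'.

[rus]

The stem for 'ear' ends in [z] in [ʃɔzɛ] but [s] in [ʃɔs].
If /s/ were underlying and a rule turned it into [z] before the GEN suffix, 'wing' would also alternate; but it has [s] in both [tesɛ] and [tes].
Therefore /z/ is basic and [s] is derived by word-final obstruent devoicing (voiced obstruents become voiceless word-finally).
The one attested form of 'horn', [ruzɛ], shows underlying /ruz/. Applying the same rule word-finally gives [rus].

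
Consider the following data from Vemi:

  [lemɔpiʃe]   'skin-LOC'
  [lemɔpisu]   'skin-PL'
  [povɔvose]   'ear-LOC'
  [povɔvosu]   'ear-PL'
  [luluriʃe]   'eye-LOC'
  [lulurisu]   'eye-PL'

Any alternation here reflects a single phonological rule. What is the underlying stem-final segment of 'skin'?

The root 'skin' surfaces as [lemɔpiʃe] and [lemɔpisu], with a stem-final [ʃ] ~ [s] alternation.
But 'ear' keeps [s] in both environments ([povɔvose], [povɔvosu]), so there is no rule changing /s/ to [ʃ] before the LOC suffix.
So /ʃ/ is underlying, and a rule of depalatalization — palato-alveolar /ʃ/ becomes [s] when no front vowel follows — gives [s].

/ʃ/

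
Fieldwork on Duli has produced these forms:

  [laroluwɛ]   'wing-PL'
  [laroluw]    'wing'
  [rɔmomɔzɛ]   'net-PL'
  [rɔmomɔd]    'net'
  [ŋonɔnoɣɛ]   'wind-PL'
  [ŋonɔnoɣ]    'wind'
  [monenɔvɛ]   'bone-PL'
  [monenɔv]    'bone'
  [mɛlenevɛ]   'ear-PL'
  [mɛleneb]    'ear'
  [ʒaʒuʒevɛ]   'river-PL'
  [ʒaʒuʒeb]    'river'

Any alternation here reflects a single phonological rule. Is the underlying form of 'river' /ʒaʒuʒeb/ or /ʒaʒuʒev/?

The stem for 'river' ends in [v] in [ʒaʒuʒevɛ] but [b] in [ʒaʒuʒeb].
The stem 'bone' ([monenɔvɛ], [monenɔv]) shows [v] unchanged in both environments, so [v] cannot be basic with [b] derived in isolation.
So /b/ is underlying, and a rule of intervocalic spirantization — voiced stops become fricatives between vowels — gives [v].

/ʒaʒuʒeb/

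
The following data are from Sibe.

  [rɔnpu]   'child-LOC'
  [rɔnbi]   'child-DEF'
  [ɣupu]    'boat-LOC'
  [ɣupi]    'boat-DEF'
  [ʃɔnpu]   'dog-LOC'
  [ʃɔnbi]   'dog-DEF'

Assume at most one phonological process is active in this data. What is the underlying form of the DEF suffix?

The DEF suffix surfaces as [-bi] and [-pi], depending on the final segment of the stem.
The LOC suffix, which begins with [p], is invariant after every stem; so [p] is not altered by any rule here.
The DEF suffix is therefore /-bi/ underlyingly, with post-vocalic devoicing: voiced stops become voiceless after a vowel.

/-bi/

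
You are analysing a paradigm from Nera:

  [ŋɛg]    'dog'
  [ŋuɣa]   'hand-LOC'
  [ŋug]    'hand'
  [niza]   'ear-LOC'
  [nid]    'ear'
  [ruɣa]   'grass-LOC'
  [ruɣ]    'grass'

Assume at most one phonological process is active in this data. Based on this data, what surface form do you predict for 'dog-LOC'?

In [ŋuɣa] and [ŋug] the final segment of 'hand' alternates: [ɣ] ~ [g].
But 'grass' keeps [ɣ] in both environments ([ruɣa], [ruɣ]), so there is no rule changing /ɣ/ to [g] in isolation.
So /g/ is underlying, and a rule of intervocalic spirantization — voiced stops become fricatives between vowels — gives [ɣ].
From [ŋɛg] the stem 'dog' is /ŋɛg/; between vowels this yields [ŋɛɣa].

[ŋɛɣa]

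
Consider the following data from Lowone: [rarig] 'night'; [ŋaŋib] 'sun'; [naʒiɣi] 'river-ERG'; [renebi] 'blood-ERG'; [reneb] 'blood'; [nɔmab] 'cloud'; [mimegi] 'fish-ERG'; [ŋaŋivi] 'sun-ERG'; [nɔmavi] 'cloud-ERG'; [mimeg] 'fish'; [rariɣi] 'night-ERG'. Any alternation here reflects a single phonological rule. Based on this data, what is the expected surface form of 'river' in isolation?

[naʒig]

In [rariɣi] and [rarig] the final segment of 'night' alternates: [ɣ] ~ [g].
But 'fish' keeps [g] in both environments ([mimegi], [mimeg]), so there is no rule changing /g/ to [ɣ] before the ERG suffix.
So /ɣ/ is underlying, and a rule of word-final hardening — voiced fricatives become stops word-finally — gives [g].
From [naʒiɣi] the stem 'river' is /naʒiɣ/; word-finally this yields [naʒig].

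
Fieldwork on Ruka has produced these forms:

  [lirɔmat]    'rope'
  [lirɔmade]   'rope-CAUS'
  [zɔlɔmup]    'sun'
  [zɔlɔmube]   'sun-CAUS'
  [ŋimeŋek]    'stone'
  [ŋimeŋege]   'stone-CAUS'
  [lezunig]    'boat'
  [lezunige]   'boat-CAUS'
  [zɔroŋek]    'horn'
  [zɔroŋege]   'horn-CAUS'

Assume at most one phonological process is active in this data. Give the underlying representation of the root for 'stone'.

The root 'stone' surfaces as [ŋimeŋek] and [ŋimeŋege], with a stem-final [k] ~ [g] alternation.
The stem 'boat' ([lezunig], [lezunige]) shows [g] unchanged in both environments, so [g] cannot be basic with [k] derived in isolation.
Therefore /k/ is basic and [g] is derived by intervocalic voicing (voiceless stops become voiced between vowels).
So 'stone' = /ŋimeŋek/.

/ŋimeŋek/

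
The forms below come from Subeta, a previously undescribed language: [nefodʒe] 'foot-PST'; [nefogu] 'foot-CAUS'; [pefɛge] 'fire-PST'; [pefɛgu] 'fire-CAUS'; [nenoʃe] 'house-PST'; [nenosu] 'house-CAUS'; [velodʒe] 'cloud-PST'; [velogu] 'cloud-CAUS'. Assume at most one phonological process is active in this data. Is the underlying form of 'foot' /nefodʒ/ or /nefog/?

/nefodʒ/

The stem for 'foot' ends in [dʒ] in [nefodʒe] but [g] in [nefogu].
But 'fire' keeps [g] in both environments ([pefɛge], [pefɛgu]), so there is no rule changing /g/ to [dʒ] before the PST suffix.
The underlying segment must be /dʒ/; palato-alveolar /dʒ/ and /ʃ/ become [g] and [s] when no front vowel follows, yielding [g] there.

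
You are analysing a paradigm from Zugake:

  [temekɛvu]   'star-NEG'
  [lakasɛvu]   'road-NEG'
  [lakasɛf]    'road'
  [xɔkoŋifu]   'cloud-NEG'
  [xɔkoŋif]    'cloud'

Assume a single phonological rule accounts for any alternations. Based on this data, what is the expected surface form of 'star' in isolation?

The root 'road' surfaces as [lakasɛvu] and [lakasɛf], with a stem-final [v] ~ [f] alternation.
If /f/ were underlying and a rule turned it into [v] before the NEG suffix, 'cloud' would also alternate; but it has [f] in both [xɔkoŋifu] and [xɔkoŋif].
So /v/ is underlying, and a rule of word-final obstruent devoicing — voiced obstruents become voiceless word-finally — gives [f].
From [temekɛvu] the stem 'star' is /temekɛv/; word-finally this yields [temekɛf].

[temekɛf]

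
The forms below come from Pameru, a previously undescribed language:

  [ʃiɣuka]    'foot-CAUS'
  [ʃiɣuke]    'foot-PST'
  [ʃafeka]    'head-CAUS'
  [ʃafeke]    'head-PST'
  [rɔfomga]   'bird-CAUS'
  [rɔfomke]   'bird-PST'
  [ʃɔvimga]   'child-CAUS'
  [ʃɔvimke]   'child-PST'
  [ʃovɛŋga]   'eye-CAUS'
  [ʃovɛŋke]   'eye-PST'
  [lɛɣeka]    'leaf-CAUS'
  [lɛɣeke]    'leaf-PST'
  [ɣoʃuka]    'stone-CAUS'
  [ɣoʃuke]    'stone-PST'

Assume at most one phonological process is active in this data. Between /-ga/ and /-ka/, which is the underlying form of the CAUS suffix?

The CAUS morpheme has two allomorphs, [-ga] and [-ka].
By contrast the PST suffix keeps its initial [k] throughout — that segment must be underlying.
So the underlying form is /-ga/, and voiced stops become voiceless after a vowel.

/-ga/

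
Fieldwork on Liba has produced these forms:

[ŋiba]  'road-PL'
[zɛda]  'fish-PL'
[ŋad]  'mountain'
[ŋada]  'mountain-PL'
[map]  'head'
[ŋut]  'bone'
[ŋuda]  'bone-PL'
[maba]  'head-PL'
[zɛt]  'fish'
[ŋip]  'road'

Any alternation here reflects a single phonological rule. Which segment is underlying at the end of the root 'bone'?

/t/

The root 'bone' surfaces as [ŋuda] and [ŋut], with a stem-final [d] ~ [t] alternation.
But 'mountain' keeps [d] in both environments ([ŋada], [ŋad]), so there is no rule changing /d/ to [t] in isolation.
So /t/ is underlying, and a rule of intervocalic voicing — voiceless stops become voiced between vowels — gives [d].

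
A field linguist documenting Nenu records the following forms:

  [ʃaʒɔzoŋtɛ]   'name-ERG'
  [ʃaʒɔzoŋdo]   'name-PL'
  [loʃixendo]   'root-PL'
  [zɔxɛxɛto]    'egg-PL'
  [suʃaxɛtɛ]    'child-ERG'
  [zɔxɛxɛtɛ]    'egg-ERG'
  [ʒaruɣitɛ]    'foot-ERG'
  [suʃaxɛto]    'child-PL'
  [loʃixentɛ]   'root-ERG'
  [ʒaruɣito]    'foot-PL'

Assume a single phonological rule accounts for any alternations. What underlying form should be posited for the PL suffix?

/-do/

The PL morpheme has two allomorphs, [-do] and [-to].
By contrast the ERG suffix keeps its initial [t] throughout — that segment must be underlying.
The PL suffix is therefore /-do/ underlyingly, with post-vocalic devoicing: voiced stops become voiceless after a vowel.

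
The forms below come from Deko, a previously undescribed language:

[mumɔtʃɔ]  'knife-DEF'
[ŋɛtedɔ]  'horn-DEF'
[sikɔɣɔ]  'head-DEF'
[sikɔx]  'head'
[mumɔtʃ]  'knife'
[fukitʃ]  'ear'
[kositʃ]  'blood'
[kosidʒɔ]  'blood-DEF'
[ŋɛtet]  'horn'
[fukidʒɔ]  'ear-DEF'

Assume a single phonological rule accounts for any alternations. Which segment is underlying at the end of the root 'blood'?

/dʒ/

The stem for 'blood' ends in [tʃ] in [kositʃ] but [dʒ] in [kosidʒɔ].
Compare 'knife', with invariant [tʃ] in [mumɔtʃ] and [mumɔtʃɔ]: an analysis with underlying /tʃ/ and a rule producing [dʒ] before the DEF suffix would wrongly predict alternation here too.
So /dʒ/ is underlying, and a rule of word-final obstruent devoicing — voiced obstruents become voiceless word-finally — gives [tʃ].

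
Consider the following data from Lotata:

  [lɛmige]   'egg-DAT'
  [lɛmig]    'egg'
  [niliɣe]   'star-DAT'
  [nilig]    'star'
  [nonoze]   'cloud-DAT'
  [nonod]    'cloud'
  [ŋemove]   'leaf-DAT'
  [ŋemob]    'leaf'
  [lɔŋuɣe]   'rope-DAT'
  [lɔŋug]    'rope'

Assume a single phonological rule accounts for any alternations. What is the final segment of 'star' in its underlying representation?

/ɣ/

In [niliɣe] and [nilig] the final segment of 'star' alternates: [ɣ] ~ [g].
The stem 'egg' ([lɛmige], [lɛmig]) shows [g] unchanged in both environments, so [g] cannot be basic with [ɣ] derived before the DAT suffix.
Therefore /ɣ/ is basic and [g] is derived by word-final hardening (voiced fricatives become stops word-finally).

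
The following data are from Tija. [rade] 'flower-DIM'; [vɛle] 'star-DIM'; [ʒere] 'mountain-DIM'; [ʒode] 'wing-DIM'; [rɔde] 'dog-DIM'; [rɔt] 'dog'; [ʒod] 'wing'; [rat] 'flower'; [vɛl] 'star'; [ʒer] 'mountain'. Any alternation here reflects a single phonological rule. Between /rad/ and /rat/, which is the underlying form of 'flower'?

'flower' shows [d] ~ [t] at the end of the stem ([rade] vs [rat]).
But 'wing' keeps [d] in both environments ([ʒode], [ʒod]), so there is no rule changing /d/ to [t] in isolation.
The alternation reflects intervocalic voicing: voiceless stops become voiced between vowels. /t/ is underlying.

/rat/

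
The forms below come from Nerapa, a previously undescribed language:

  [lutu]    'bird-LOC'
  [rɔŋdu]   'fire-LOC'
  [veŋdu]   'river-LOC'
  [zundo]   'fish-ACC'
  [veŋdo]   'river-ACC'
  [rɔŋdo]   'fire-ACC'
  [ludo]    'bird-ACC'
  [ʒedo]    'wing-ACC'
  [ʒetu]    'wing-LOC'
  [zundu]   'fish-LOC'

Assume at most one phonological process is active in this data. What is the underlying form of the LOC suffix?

The LOC morpheme has two allomorphs, [-du] and [-tu].
By contrast the ACC suffix keeps its initial [d] throughout — that segment must be underlying.
So the underlying form is /-tu/, and voiceless stops become voiced after a nasal.

/-tu/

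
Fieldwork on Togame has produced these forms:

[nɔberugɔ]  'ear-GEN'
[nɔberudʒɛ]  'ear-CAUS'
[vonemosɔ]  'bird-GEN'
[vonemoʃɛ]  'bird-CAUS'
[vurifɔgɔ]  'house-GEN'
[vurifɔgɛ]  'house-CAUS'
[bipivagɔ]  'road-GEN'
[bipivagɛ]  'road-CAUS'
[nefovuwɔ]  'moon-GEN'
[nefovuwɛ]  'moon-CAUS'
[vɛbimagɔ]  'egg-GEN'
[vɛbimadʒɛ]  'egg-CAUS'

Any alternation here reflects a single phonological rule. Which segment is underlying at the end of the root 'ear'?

/dʒ/

'ear' shows [g] ~ [dʒ] at the end of the stem ([nɔberugɔ] vs [nɔberudʒɛ]).
The stem 'road' ([bipivagɔ], [bipivagɛ]) shows [g] unchanged in both environments, so [g] cannot be basic with [dʒ] derived before the CAUS suffix.
The underlying segment must be /dʒ/; palato-alveolar /dʒ/ and /ʃ/ become [g] and [s] when no front vowel follows, yielding [g] there.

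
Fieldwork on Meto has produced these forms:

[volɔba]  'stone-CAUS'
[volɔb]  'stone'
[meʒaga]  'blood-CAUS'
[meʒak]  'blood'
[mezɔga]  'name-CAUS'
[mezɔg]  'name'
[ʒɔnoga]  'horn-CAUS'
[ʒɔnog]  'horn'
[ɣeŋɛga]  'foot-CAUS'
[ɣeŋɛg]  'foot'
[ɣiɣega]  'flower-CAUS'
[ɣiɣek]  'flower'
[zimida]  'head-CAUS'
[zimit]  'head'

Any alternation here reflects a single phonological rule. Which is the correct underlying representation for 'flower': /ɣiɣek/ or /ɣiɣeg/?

/ɣiɣek/

'flower' shows [g] ~ [k] at the end of the stem ([ɣiɣega] vs [ɣiɣek]).
The stem 'foot' ([ɣeŋɛga], [ɣeŋɛg]) shows [g] unchanged in both environments, so [g] cannot be basic with [k] derived in isolation.
So /k/ is underlying, and a rule of intervocalic voicing — voiceless stops become voiced between vowels — gives [g].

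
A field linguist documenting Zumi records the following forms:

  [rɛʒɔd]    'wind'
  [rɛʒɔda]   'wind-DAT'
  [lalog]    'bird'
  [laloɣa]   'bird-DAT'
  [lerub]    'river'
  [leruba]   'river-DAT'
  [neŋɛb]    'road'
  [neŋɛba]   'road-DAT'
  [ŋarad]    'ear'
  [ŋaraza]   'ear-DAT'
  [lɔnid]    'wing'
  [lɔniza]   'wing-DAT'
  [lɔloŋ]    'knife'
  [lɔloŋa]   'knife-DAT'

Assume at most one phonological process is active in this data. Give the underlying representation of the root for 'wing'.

The stem for 'wing' ends in [d] in [lɔnid] but [z] in [lɔniza].
If /d/ were underlying and a rule turned it into [z] before the DAT suffix, 'wind' would also alternate; but it has [d] in both [rɛʒɔd] and [rɛʒɔda].
The underlying segment must be /z/; voiced fricatives become stops word-finally, yielding [d] there.
Hence 'wing' is /lɔniz/ underlyingly.

/lɔniz/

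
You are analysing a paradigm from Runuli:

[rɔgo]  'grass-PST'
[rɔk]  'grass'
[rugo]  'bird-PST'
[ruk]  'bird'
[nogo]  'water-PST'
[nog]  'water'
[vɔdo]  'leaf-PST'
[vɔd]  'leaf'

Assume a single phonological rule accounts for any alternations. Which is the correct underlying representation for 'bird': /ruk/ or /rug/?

The root 'bird' surfaces as [rugo] and [ruk], with a stem-final [g] ~ [k] alternation.
The stem 'water' ([nogo], [nog]) shows [g] unchanged in both environments, so [g] cannot be basic with [k] derived in isolation.
Therefore /k/ is basic and [g] is derived by intervocalic voicing (voiceless stops become voiced between vowels).

/ruk/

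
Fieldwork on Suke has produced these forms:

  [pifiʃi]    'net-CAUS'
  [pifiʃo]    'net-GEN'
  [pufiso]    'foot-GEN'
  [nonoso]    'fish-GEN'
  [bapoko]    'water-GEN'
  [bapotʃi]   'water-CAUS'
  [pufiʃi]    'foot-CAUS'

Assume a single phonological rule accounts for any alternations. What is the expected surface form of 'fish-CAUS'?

'foot' shows [s] ~ [ʃ] at the end of the stem ([pufiso] vs [pufiʃi]).
But 'net' keeps [ʃ] in both environments ([pifiʃo], [pifiʃi]), so there is no rule changing /ʃ/ to [s] before the GEN suffix.
Therefore /s/ is basic and [ʃ] is derived by palatalization before a front vowel (/k/ and /s/ become palato-alveolar [tʃ] and [ʃ] before a front vowel).
From [nonoso] the stem 'fish' is /nonos/; before a front vowel this yields [nonoʃi].

[nonoʃi]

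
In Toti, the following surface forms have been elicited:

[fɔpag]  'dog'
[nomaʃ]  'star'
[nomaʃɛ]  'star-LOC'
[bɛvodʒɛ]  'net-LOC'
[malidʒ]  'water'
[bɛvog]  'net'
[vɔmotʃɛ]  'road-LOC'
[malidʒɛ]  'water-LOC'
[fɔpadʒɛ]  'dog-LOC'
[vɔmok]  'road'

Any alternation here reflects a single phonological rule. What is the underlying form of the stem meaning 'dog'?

/fɔpag/

The stem for 'dog' ends in [dʒ] in [fɔpadʒɛ] but [g] in [fɔpag].
But 'water' keeps [dʒ] in both environments ([malidʒɛ], [malidʒ]), so there is no rule changing /dʒ/ to [g] in isolation.
The underlying segment must be /g/; /k/ and /g/ become palato-alveolar [tʃ] and [dʒ] before a front vowel, yielding [dʒ] there.
So 'dog' = /fɔpag/.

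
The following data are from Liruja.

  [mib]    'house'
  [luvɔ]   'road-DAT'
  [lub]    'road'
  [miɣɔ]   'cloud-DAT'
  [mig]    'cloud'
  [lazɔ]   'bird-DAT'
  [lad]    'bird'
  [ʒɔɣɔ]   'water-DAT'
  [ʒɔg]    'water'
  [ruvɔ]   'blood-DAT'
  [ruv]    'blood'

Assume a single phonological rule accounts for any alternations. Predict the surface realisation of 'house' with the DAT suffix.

The root 'road' surfaces as [luvɔ] and [lub], with a stem-final [v] ~ [b] alternation.
Compare 'blood', with invariant [v] in [ruvɔ] and [ruv]: an analysis with underlying /v/ and a rule producing [b] in isolation would wrongly predict alternation here too.
The alternation reflects intervocalic spirantization: voiced stops become fricatives between vowels. /b/ is underlying.
From [mib] the stem 'house' is /mib/; between vowels this yields [mivɔ].

[mivɔ]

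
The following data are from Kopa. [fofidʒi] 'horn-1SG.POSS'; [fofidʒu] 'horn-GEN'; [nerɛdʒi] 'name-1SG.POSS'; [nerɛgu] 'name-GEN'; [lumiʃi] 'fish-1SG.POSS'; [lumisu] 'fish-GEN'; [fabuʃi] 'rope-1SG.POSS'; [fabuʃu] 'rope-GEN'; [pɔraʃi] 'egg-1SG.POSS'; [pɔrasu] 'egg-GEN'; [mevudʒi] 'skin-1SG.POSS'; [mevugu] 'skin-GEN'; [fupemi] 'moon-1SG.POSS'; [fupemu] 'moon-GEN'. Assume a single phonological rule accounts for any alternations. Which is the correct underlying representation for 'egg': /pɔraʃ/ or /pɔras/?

In [pɔraʃi] and [pɔrasu] the final segment of 'egg' alternates: [ʃ] ~ [s].
But 'rope' keeps [ʃ] in both environments ([fabuʃi], [fabuʃu]), so there is no rule changing /ʃ/ to [s] before the GEN suffix.
The alternation reflects palatalization before a front vowel: /g/ and /s/ become palato-alveolar [dʒ] and [ʃ] before a front vowel. /s/ is underlying.

/pɔras/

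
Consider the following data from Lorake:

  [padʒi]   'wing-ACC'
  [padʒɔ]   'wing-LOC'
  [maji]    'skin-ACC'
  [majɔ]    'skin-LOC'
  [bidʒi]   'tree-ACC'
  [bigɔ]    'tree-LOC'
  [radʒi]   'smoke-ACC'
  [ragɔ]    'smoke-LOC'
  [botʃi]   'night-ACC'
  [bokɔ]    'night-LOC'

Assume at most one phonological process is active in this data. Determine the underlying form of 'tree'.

In [bidʒi] and [bigɔ] the final segment of 'tree' alternates: [dʒ] ~ [g].
If /dʒ/ were underlying and a rule turned it into [g] before the LOC suffix, 'wing' would also alternate; but it has [dʒ] in both [padʒi] and [padʒɔ].
Therefore /g/ is basic and [dʒ] is derived by palatalization before a front vowel (/k/ and /g/ become palato-alveolar [tʃ] and [dʒ] before a front vowel).

/big/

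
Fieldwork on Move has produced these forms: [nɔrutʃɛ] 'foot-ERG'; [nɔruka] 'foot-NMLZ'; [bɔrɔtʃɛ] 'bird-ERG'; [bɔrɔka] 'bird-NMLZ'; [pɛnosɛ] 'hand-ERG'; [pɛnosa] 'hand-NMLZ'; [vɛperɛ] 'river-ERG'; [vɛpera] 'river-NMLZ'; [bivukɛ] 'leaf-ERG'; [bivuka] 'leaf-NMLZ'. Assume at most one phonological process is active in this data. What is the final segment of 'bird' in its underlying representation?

/tʃ/

'bird' shows [tʃ] ~ [k] at the end of the stem ([bɔrɔtʃɛ] vs [bɔrɔka]).
If /k/ were underlying and a rule turned it into [tʃ] before the ERG suffix, 'leaf' would also alternate; but it has [k] in both [bivukɛ] and [bivuka].
Therefore /tʃ/ is basic and [k] is derived by depalatalization (palato-alveolar /tʃ/ becomes [k] when no front vowel follows).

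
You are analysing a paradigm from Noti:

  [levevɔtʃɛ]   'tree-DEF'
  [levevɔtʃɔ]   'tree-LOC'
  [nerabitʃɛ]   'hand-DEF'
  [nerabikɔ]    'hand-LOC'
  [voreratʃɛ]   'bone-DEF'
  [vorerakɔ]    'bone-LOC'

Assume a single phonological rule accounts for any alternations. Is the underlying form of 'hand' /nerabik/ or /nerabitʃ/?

The stem for 'hand' ends in [tʃ] in [nerabitʃɛ] but [k] in [nerabikɔ].
The stem 'tree' ([levevɔtʃɛ], [levevɔtʃɔ]) shows [tʃ] unchanged in both environments, so [tʃ] cannot be basic with [k] derived before the LOC suffix.
So /k/ is underlying, and a rule of palatalization before a front vowel — /k/ becomes palato-alveolar [tʃ] before a front vowel — gives [tʃ].

/nerabik/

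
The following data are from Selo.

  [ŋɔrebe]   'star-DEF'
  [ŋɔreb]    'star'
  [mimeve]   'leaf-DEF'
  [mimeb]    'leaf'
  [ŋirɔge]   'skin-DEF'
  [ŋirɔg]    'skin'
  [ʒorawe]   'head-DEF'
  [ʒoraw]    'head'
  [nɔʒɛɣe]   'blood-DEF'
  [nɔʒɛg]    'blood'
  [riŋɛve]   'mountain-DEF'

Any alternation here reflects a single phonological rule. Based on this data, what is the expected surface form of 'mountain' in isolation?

In [mimeve] and [mimeb] the final segment of 'leaf' alternates: [v] ~ [b].
But 'star' keeps [b] in both environments ([ŋɔrebe], [ŋɔreb]), so there is no rule changing /b/ to [v] before the DEF suffix.
The alternation reflects word-final hardening: voiced fricatives become stops word-finally. /v/ is underlying.
The one attested form of 'mountain', [riŋɛve], shows underlying /riŋɛv/. Applying the same rule word-finally gives [riŋɛb].

[riŋɛb]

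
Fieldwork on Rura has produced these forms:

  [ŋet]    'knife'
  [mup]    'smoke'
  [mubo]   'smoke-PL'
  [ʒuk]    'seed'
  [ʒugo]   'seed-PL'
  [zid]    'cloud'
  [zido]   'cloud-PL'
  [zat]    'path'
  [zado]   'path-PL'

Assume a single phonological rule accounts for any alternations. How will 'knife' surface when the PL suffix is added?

The stem for 'path' ends in [t] in [zat] but [d] in [zado].
Compare 'cloud', with invariant [d] in [zid] and [zido]: an analysis with underlying /d/ and a rule producing [t] in isolation would wrongly predict alternation here too.
The underlying segment must be /t/; voiceless stops become voiced between vowels, yielding [d] there.
From [ŋet] the stem 'knife' is /ŋet/; between vowels this yields [ŋedo].

[ŋedo]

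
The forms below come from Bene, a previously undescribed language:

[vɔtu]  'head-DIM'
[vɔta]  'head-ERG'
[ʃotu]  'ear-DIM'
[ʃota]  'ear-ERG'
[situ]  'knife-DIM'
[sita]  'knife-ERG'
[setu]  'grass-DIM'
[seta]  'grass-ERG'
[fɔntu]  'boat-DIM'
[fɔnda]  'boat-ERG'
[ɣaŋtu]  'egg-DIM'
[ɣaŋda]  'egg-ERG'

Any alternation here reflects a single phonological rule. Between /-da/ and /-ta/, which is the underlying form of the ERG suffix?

/-da/

The ERG morpheme has two allomorphs, [-da] and [-ta].
By contrast the DIM suffix keeps its initial [t] throughout — that segment must be underlying.
So the underlying form is /-da/, and voiced stops become voiceless after a vowel.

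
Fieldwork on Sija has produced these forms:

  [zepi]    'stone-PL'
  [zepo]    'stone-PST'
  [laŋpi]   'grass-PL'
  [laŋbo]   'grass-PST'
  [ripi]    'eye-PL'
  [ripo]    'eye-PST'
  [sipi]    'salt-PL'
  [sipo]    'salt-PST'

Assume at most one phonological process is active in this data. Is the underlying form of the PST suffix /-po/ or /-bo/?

The PST morpheme has two allomorphs, [-bo] and [-po].
The PL suffix, which begins with [p], is invariant after every stem; so [p] is not altered by any rule here.
So the underlying form is /-bo/, and voiced stops become voiceless after a vowel.

/-bo/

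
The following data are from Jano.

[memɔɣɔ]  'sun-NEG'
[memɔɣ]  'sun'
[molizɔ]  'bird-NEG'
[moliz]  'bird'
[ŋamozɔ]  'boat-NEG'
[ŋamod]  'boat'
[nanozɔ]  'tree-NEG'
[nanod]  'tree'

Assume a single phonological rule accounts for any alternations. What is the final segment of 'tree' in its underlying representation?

'tree' shows [z] ~ [d] at the end of the stem ([nanozɔ] vs [nanod]).
The stem 'bird' ([molizɔ], [moliz]) shows [z] unchanged in both environments, so [z] cannot be basic with [d] derived in isolation.
So /d/ is underlying, and a rule of intervocalic spirantization — voiced stops become fricatives between vowels — gives [z].

/d/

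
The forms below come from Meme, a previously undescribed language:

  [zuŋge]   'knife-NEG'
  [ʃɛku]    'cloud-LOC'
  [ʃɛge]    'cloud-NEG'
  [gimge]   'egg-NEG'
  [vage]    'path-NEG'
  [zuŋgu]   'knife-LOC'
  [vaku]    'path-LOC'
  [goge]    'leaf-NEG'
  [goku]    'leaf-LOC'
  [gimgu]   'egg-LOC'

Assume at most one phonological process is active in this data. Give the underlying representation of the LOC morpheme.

/-ku/

The LOC morpheme has two allomorphs, [-gu] and [-ku].
The NEG suffix, which begins with [g], is invariant after every stem; so [g] is not altered by any rule here.
So the underlying form is /-ku/, and voiceless stops become voiced after a nasal.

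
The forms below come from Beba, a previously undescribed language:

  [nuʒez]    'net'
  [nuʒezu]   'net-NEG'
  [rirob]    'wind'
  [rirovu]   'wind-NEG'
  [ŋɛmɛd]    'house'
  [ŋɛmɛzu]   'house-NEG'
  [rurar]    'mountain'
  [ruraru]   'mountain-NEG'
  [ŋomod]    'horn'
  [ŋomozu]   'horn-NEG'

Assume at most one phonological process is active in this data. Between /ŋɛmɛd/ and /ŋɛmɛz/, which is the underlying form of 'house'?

/ŋɛmɛd/

In [ŋɛmɛd] and [ŋɛmɛzu] the final segment of 'house' alternates: [d] ~ [z].
The stem 'net' ([nuʒez], [nuʒezu]) shows [z] unchanged in both environments, so [z] cannot be basic with [d] derived in isolation.
The underlying segment must be /d/; voiced stops become fricatives between vowels, yielding [z] there.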